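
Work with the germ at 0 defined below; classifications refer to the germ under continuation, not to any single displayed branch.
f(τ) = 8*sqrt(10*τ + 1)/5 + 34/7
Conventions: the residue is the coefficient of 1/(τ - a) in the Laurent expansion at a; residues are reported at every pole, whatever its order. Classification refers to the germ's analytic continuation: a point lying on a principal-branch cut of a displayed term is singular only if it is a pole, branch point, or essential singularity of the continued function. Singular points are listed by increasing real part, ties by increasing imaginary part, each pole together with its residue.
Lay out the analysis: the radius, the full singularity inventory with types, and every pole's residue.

Radius of convergence at 0: 1/10.
At -1/10: an algebraic (square-root) branch point.

Branch term (8/5)*sqrt(1 - τ/(-1/10)): its argument vanishes at τ = -1/10, a square-root branch point, modulus 1/10.
The radius of convergence is the smallest modulus among the singular points: 1/10.


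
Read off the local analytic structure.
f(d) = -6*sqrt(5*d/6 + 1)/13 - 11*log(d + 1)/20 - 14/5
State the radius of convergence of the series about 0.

Branch term (-6/13)*sqrt(1 - d/(-6/5)): its argument vanishes at d = -6/5, a square-root branch point, modulus 6/5.
Branch term (-11/20)*log(1 - d/(-1)): its argument vanishes at d = -1, a logarithmic branch point, modulus 1.
The radius of convergence is the smallest modulus among the singular points: 1.

The radius of convergence is 1.


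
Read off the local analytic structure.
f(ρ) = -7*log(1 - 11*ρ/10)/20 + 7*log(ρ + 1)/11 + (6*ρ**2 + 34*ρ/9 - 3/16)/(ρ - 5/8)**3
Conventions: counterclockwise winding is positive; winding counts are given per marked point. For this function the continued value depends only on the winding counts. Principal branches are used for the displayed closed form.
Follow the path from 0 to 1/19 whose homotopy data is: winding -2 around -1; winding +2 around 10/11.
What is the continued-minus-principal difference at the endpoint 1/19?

The rational part is single-valued and drops out of the difference; each branch term changes only by its own monodromy.
(-7/20)*log(1 - ρ/(10/11)): each positive loop around 10/11 adds 2*pi*i to the log, so winding +2 contributes (-7/20)*(2)*2*pi*i = -(7/5)*pi*i.
(7/11)*log(1 - ρ/(-1)): each positive loop around -1 adds 2*pi*i to the log, so winding -2 contributes (7/11)*(-2)*2*pi*i = -(28/11)*pi*i.
Summing the contributions at ρ = 1/19 gives -(217/55)*pi*i.

Continued minus principal equals -(217/55)*pi*i.


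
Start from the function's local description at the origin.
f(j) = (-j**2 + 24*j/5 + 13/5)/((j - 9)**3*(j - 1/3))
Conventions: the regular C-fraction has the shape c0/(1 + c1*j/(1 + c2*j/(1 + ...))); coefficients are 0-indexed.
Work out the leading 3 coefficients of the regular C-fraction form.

Taylor coefficients (expand at 0): a_0 = 13/1215, a_1 = 202/3645, a_2 = 5561/32805.
c0 = a_0 = 13/1215. Peel one level at a time: if S = 1 + c*j/S' with S'(0) = 1, then c is the j-coefficient of S and S' = c*j/(S - 1).
S_1 = c0/f = 1 + (-202/39)*j + (50119/4563)*j^2 + ...; c1 = -202/39.
S_2 = c1*j/(S_1 - 1) = 1 + (50119/23634)*j + ...; c2 = 50119/23634.

The regular C-fraction coefficients are [13/1215, -202/39, 50119/23634].


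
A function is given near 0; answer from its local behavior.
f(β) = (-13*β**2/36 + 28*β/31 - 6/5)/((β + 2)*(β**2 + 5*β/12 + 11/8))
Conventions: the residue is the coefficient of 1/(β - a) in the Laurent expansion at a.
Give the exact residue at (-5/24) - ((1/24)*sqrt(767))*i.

The factor β**2 + 5*β/12 + 11/8 splits as (β - a)(β - a') with a = (-5/24) - ((1/24)*sqrt(767))*i, a' = (-5/24) + ((1/24)*sqrt(767))*i. At the order-1 pole a set g(β) = (β - a)*f(β) = [(-13*β**2/36 + 28*β/31 - 6/5)/(β + 2)] / (β - a').
Simple pole: residue = g(a) at a = (-5/24) - ((1/24)*sqrt(767))*i, which is (376429/1216440) - ((805457/933009480)*sqrt(767))*i.

The residue is (376429/1216440) - ((805457/933009480)*sqrt(767))*i.


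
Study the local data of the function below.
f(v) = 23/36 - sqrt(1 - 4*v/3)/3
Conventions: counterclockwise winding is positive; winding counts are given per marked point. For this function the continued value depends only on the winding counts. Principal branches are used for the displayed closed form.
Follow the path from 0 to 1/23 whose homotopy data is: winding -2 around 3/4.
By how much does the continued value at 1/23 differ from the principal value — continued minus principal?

The rational part is single-valued and drops out of the difference; each branch term changes only by its own monodromy.
(-1/3)*sqrt(1 - v/(3/4)): winding -2 is even, the square root returns to the same sheet, contribution 0.
Summing the contributions at v = 1/23 gives 0.

Continued minus principal equals 0.


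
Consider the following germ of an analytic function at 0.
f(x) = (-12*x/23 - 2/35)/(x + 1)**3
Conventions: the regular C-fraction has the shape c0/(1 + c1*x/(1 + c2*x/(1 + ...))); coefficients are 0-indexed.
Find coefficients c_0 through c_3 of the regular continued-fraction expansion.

Taylor coefficients (expand at 0): a_0 = -2/35, a_1 = -282/805, a_2 = 984/805, a_3 = -412/161.
c0 = a_0 = -2/35. Peel one level at a time: if S = 1 + c*x/S' with S'(0) = 1, then c is the x-coefficient of S and S' = c*x/(S - 1).
S_1 = c0/f = 1 + (-141/23)*x + (31197/529)*x^2 + ...; c1 = -141/23.
S_2 = c1*x/(S_1 - 1) = 1 + (10399/1081)*x + (32278/6627)*x^2 + ...; c2 = 10399/1081.
S_3 = c2*x/(S_2 - 1) = 1 + (-742394/1466259)*x + ...; c3 = -742394/1466259.

The regular C-fraction coefficients are [-2/35, -141/23, 10399/1081, -742394/1466259].


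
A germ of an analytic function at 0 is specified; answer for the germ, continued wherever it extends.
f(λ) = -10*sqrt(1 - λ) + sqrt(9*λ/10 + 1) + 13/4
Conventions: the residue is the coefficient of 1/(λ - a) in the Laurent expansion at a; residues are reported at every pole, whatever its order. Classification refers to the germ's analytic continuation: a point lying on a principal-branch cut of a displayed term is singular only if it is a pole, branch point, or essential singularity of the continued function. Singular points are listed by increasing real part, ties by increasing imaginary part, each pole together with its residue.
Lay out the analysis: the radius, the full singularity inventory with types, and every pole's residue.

Radius of convergence at 0: 1.
At -10/9: an algebraic (square-root) branch point.
At 1: an algebraic (square-root) branch point.

Branch term (1)*sqrt(1 - λ/(-10/9)): its argument vanishes at λ = -10/9, a square-root branch point, modulus 10/9.
Branch term (-10)*sqrt(1 - λ/(1)): its argument vanishes at λ = 1, a square-root branch point, modulus 1.
The radius of convergence is the smallest modulus among the singular points: 1.
List the singular points by increasing real part (a conjugate pair: the negative imaginary part first).


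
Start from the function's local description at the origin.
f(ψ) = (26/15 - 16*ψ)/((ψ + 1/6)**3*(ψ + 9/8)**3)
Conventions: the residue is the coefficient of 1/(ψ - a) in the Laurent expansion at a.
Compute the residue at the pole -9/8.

At the order-3 pole -9/8 set g(ψ) = (ψ - (-9/8))^3*f(ψ) = (26/15 - 16*ψ)/(ψ + 1/6)**3.
Order-3 pole: residue = g''(a)/2; g''(-9/8) = -5764939776/32181715, so the residue is -2882469888/32181715.

The residue is -2882469888/32181715.


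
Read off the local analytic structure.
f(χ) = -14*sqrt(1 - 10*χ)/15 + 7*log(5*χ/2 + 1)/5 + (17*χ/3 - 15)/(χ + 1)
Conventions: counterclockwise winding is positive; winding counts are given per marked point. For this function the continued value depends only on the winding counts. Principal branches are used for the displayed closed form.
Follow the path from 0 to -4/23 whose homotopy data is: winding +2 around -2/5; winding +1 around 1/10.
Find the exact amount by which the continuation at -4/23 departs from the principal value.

Continued minus principal equals ((28/115)*sqrt(161)) + ((28/5)*pi)*i.

The rational part is single-valued and drops out of the difference; each branch term changes only by its own monodromy.
(7/5)*log(1 - χ/(-2/5)): each positive loop around -2/5 adds 2*pi*i to the log, so winding +2 contributes (7/5)*(2)*2*pi*i = (28/5)*pi*i.
(-14/15)*sqrt(1 - χ/(1/10)): winding +1 is odd, the square root flips sign, contributing -2*(-14/15)*sqrt(1 - (-4/23)/(1/10)) = -2*(-14/15)*sqrt(63/23) = (28/115)*sqrt(161).
Summing the contributions at χ = -4/23 gives ((28/115)*sqrt(161)) + ((28/5)*pi)*i.


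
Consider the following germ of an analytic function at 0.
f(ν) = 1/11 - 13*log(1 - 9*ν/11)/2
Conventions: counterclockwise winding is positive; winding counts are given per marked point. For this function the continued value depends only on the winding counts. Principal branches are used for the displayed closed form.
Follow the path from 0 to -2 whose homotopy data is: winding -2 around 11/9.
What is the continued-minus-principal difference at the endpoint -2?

The rational part is single-valued and drops out of the difference; each branch term changes only by its own monodromy.
(-13/2)*log(1 - ν/(11/9)): each positive loop around 11/9 adds 2*pi*i to the log, so winding -2 contributes (-13/2)*(-2)*2*pi*i = (26)*pi*i.
Summing the contributions at ν = -2 gives (26)*pi*i.

Continued minus principal equals (26)*pi*i.


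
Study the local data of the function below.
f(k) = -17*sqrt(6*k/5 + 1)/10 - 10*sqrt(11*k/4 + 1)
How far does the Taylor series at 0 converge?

The radius of convergence is 4/11.

Branch term (-17/10)*sqrt(1 - k/(-5/6)): its argument vanishes at k = -5/6, a square-root branch point, modulus 5/6.
Branch term (-10)*sqrt(1 - k/(-4/11)): its argument vanishes at k = -4/11, a square-root branch point, modulus 4/11.
The radius of convergence is the smallest modulus among the singular points: 4/11.


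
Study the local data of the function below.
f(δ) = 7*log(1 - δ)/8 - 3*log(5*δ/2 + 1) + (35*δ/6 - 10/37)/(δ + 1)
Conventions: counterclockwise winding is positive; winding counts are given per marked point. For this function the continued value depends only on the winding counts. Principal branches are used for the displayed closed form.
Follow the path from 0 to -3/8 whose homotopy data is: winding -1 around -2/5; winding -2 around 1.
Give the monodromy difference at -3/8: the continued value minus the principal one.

The rational part is single-valued and drops out of the difference; each branch term changes only by its own monodromy.
(-3)*log(1 - δ/(-2/5)): each positive loop around -2/5 adds 2*pi*i to the log, so winding -1 contributes (-3)*(-1)*2*pi*i = (6)*pi*i.
(7/8)*log(1 - δ/(1)): each positive loop around 1 adds 2*pi*i to the log, so winding -2 contributes (7/8)*(-2)*2*pi*i = -(7/2)*pi*i.
Summing the contributions at δ = -3/8 gives (5/2)*pi*i.

Continued minus principal equals (5/2)*pi*i.


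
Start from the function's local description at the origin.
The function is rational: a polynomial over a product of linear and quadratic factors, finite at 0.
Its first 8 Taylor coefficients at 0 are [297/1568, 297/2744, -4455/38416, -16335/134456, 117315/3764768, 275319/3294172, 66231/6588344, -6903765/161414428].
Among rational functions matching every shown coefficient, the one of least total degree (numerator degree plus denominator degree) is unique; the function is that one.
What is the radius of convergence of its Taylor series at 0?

The radius of convergence is (1/3)*sqrt(21).

No rational of total degree below 4 reproduces all 8 coefficients; solving the [0/4] Pade equations on them gives f(ε) = 33/(32*(ε**2 - 2*ε/3 + 7/3)**2), whose expansion matches every shown term.
Denominator factor (ε**2 - 2*ε/3 + 7/3)^2: discriminant -80/9, complex-conjugate roots (1/3) + ((2/3)*sqrt(5))*i and (1/3) - ((2/3)*sqrt(5))*i; poles of order 2, moduli (1/3)*sqrt(21) and (1/3)*sqrt(21).
The radius of convergence is the smallest modulus among the singular points: (1/3)*sqrt(21).


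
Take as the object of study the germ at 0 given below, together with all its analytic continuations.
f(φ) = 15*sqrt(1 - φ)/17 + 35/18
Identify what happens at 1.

The term (15/17)*sqrt(1 - φ/(1)) has argument 1 - 1/(1) = 0 at 1: a square-root (algebraic, two-sheeted) branch point; the remaining terms are analytic or single-valued there.

The point is an algebraic (square-root) branch point.


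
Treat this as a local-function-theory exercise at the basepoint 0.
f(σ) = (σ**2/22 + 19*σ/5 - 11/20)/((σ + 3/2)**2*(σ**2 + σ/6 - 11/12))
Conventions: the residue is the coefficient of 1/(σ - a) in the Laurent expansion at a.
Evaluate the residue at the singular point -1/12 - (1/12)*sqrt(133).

The residue is 106521/18590 + (1172817/2472470)*sqrt(133).

The factor σ**2 + σ/6 - 11/12 splits as (σ - a)(σ - a') with a = -1/12 - (1/12)*sqrt(133), a' = -1/12 + (1/12)*sqrt(133). At the order-1 pole a set g(σ) = (σ - a)*f(σ) = [(σ**2/22 + 19*σ/5 - 11/20)/(σ + 3/2)**2] / (σ - a').
Simple pole: residue = g(a) at a = -1/12 - (1/12)*sqrt(133), which is 106521/18590 + (1172817/2472470)*sqrt(133).


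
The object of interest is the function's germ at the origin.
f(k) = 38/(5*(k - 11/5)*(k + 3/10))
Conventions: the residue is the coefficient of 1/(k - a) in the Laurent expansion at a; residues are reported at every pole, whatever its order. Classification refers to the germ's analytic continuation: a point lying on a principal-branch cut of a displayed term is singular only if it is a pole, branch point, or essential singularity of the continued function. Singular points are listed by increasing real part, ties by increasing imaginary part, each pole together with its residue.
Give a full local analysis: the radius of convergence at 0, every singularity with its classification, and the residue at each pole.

Radius of convergence at 0: 3/10.
At -3/10: a pole of order 1; residue -76/25.
At 11/5: a pole of order 1; residue 76/25.

Denominator factor (k + 3/10): pole of order 1 at -3/10, modulus 3/10.
Denominator factor (k - 11/5): pole of order 1 at 11/5, modulus 11/5.
The radius of convergence is the smallest modulus among the singular points: 3/10.
At the order-1 pole -3/10 set g(k) = (k - (-3/10))*f(k) = 38/(5*(k - 11/5)).
Simple pole: residue = g(a) at a = -3/10, which is -76/25.
At the order-1 pole 11/5 set g(k) = (k - (11/5))*f(k) = 38/(5*(k + 3/10)).
Simple pole: residue = g(a) at a = 11/5, which is 76/25.
List the singular points by increasing real part (a conjugate pair: the negative imaginary part first).


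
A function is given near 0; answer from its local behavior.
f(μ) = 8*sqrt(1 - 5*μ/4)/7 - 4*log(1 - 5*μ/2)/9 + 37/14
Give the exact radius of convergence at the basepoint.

Branch term (-4/9)*log(1 - μ/(2/5)): its argument vanishes at μ = 2/5, a logarithmic branch point, modulus 2/5.
Branch term (8/7)*sqrt(1 - μ/(4/5)): its argument vanishes at μ = 4/5, a square-root branch point, modulus 4/5.
The radius of convergence is the smallest modulus among the singular points: 2/5.

The radius of convergence is 2/5.


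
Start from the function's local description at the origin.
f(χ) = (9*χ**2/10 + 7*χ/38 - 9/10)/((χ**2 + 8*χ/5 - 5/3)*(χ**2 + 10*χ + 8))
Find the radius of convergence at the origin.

Denominator factor (χ**2 + 8*χ/5 - 5/3): discriminant 692/75, real irrational roots -4/5 + (1/15)*sqrt(519) and -4/5 - (1/15)*sqrt(519); poles of order 1, moduli -4/5 + (1/15)*sqrt(519) and 4/5 + (1/15)*sqrt(519).
Denominator factor (χ**2 + 10*χ + 8): discriminant 68, real irrational roots -5 + sqrt(17) and -5 - sqrt(17); poles of order 1, moduli 5 - sqrt(17) and 5 + sqrt(17).
The radius of convergence is the smallest modulus among the singular points: -4/5 + (1/15)*sqrt(519).

The radius of convergence is -4/5 + (1/15)*sqrt(519).


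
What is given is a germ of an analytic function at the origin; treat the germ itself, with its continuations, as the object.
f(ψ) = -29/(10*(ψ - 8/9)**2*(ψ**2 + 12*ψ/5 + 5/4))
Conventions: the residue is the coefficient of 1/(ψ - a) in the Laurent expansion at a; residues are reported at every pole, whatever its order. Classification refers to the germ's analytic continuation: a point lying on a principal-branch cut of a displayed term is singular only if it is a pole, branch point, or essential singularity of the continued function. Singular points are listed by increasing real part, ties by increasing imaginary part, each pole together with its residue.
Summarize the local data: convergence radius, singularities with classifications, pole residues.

Radius of convergence at 0: 6/5 - (1/10)*sqrt(19).
At -6/5 - (1/10)*sqrt(19): a pole of order 1; residue -15898032/45711121 + (173276334/868511299)*sqrt(19).
At -6/5 + (1/10)*sqrt(19): a pole of order 1; residue -15898032/45711121 - (173276334/868511299)*sqrt(19).
At 8/9: a pole of order 2; residue 31796064/45711121.


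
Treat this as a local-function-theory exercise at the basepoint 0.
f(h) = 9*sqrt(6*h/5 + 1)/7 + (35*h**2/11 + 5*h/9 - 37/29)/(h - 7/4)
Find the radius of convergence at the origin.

Denominator factor (h - 7/4): pole of order 1 at 7/4, modulus 7/4.
Branch term (9/7)*sqrt(1 - h/(-5/6)): its argument vanishes at h = -5/6, a square-root branch point, modulus 5/6.
The radius of convergence is the smallest modulus among the singular points: 5/6.

The radius of convergence is 5/6.


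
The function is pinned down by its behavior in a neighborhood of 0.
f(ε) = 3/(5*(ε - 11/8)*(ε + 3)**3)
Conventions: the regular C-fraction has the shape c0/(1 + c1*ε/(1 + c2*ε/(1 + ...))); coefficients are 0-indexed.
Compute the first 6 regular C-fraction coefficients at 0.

The regular C-fraction coefficients are [-8/495, 3/11, 13/9, -230/117, 557/5382, 279773/1152990].

Taylor coefficients (expand at 0): a_0 = -8/495, a_1 = 8/1815, a_2 = -272/35937, a_3 = 1712/3557763, a_4 = -103432/39135393, a_5 = -3392984/6457339845.
c0 = a_0 = -8/495. Peel one level at a time: if S = 1 + c*ε/S' with S'(0) = 1, then c is the ε-coefficient of S and S' = c*ε/(S - 1).
S_1 = c0/f = 1 + (3/11)*ε + (-13/33)*ε^2 + ...; c1 = 3/11.
S_2 = c1*ε/(S_1 - 1) = 1 + (13/9)*ε + (230/81)*ε^2 + ...; c2 = 13/9.
S_3 = c2*ε/(S_2 - 1) = 1 + (-230/117)*ε + (2785/13689)*ε^2 + ...; c3 = -230/117.
S_4 = c3*ε/(S_3 - 1) = 1 + (557/5382)*ε + (-21521/856980)*ε^2 + ...; c4 = 557/5382.
S_5 = c4*ε/(S_4 - 1) = 1 + (279773/1152990)*ε + ...; c5 = 279773/1152990.


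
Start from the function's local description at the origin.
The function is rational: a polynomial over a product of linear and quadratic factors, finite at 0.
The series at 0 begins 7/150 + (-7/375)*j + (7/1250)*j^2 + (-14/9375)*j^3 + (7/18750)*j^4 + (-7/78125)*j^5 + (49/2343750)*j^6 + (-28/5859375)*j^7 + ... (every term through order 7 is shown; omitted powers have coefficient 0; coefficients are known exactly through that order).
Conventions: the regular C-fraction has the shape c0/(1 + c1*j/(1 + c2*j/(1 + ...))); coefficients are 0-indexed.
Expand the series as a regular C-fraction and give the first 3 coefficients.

The regular C-fraction coefficients are [7/150, 2/5, -1/10].

Taylor coefficients (read off): a_0 = 7/150, a_1 = -7/375, a_2 = 7/1250.
c0 = a_0 = 7/150. Peel one level at a time: if S = 1 + c*j/S' with S'(0) = 1, then c is the j-coefficient of S and S' = c*j/(S - 1).
S_1 = c0/f = 1 + (2/5)*j + (1/25)*j^2 + ...; c1 = 2/5.
S_2 = c1*j/(S_1 - 1) = 1 + (-1/10)*j + ...; c2 = -1/10.


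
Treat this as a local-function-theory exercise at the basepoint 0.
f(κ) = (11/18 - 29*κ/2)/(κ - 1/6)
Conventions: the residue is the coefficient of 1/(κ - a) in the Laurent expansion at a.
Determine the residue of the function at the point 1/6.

At the order-1 pole 1/6 set g(κ) = (κ - (1/6))*f(κ) = 11/18 - 29*κ/2.
Simple pole: residue = g(a) at a = 1/6, which is -65/36.

The residue is -65/36.


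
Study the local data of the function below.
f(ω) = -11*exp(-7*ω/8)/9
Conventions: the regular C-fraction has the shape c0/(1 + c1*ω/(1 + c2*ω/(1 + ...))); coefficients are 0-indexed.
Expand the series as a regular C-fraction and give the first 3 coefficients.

Taylor coefficients (expand at 0): a_0 = -11/9, a_1 = 77/72, a_2 = -539/1152.
c0 = a_0 = -11/9. Peel one level at a time: if S = 1 + c*ω/S' with S'(0) = 1, then c is the ω-coefficient of S and S' = c*ω/(S - 1).
S_1 = c0/f = 1 + (7/8)*ω + (49/128)*ω^2 + ...; c1 = 7/8.
S_2 = c1*ω/(S_1 - 1) = 1 + (-7/16)*ω + ...; c2 = -7/16.

The regular C-fraction coefficients are [-11/9, 7/8, -7/16].


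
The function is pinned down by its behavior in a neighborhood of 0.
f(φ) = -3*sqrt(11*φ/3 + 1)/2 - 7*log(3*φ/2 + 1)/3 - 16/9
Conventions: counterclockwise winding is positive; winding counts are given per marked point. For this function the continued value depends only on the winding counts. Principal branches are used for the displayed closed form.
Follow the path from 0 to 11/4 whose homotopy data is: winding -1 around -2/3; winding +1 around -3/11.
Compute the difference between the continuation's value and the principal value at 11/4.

The rational part is single-valued and drops out of the difference; each branch term changes only by its own monodromy.
(-3/2)*sqrt(1 - φ/(-3/11)): winding +1 is odd, the square root flips sign, contributing -2*(-3/2)*sqrt(1 - (11/4)/(-3/11)) = -2*(-3/2)*sqrt(133/12) = (1/2)*sqrt(399).
(-7/3)*log(1 - φ/(-2/3)): each positive loop around -2/3 adds 2*pi*i to the log, so winding -1 contributes (-7/3)*(-1)*2*pi*i = (14/3)*pi*i.
Summing the contributions at φ = 11/4 gives ((1/2)*sqrt(399)) + ((14/3)*pi)*i.

Continued minus principal equals ((1/2)*sqrt(399)) + ((14/3)*pi)*i.


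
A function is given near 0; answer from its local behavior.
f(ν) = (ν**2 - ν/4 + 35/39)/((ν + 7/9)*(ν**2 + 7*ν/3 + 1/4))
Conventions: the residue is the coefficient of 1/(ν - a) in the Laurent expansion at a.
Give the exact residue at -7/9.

At the order-1 pole -7/9 set g(ν) = (ν - (-7/9))*f(ν) = (ν**2 - ν/4 + 35/39)/(ν**2 + 7*ν/3 + 1/4).
Simple pole: residue = g(a) at a = -7/9, which is -7147/4043.

The residue is -7147/4043.


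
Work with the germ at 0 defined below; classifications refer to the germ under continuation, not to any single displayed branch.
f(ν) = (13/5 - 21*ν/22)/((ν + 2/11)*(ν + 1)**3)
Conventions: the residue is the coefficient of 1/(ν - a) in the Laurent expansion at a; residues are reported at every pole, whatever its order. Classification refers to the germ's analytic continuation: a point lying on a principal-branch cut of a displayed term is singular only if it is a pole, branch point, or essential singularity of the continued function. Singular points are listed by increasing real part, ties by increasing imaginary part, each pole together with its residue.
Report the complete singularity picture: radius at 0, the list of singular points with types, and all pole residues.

Denominator factor (ν + 1)^3: pole of order 3 at -1, modulus 1.
Denominator factor (ν + 2/11): pole of order 1 at -2/11, modulus 2/11.
The radius of convergence is the smallest modulus among the singular points: 2/11.
At the order-3 pole -1 set g(ν) = (ν - (-1))^3*f(ν) = (13/5 - 21*ν/22)/(ν + 2/11).
Order-3 pole: residue = g''(a)/2; g''(-1) = -36916/3645, so the residue is -18458/3645.
At the order-1 pole -2/11 set g(ν) = (ν - (-2/11))*f(ν) = (13/5 - 21*ν/22)/(ν + 1)**3.
Simple pole: residue = g(a) at a = -2/11, which is 18458/3645.
List the singular points by increasing real part (a conjugate pair: the negative imaginary part first).

Radius of convergence at 0: 2/11.
At -1: a pole of order 3; residue -18458/3645.
At -2/11: a pole of order 1; residue 18458/3645.


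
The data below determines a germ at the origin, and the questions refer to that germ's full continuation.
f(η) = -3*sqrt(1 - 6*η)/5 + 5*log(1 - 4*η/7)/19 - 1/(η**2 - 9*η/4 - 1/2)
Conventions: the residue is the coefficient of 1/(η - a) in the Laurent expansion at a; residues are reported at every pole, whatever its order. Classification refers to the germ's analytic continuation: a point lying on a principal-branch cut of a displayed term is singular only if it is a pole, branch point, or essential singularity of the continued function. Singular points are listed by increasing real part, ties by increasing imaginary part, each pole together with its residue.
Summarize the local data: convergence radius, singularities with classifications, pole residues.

Radius of convergence at 0: 1/6.
At 9/8 - (1/8)*sqrt(113): a pole of order 1; residue (4/113)*sqrt(113).
At 1/6: an algebraic (square-root) branch point.
At 7/4: a logarithmic branch point.
At 9/8 + (1/8)*sqrt(113): a pole of order 1; residue -(4/113)*sqrt(113).

Denominator factor (η**2 - 9*η/4 - 1/2): discriminant 113/16, real irrational roots 9/8 + (1/8)*sqrt(113) and 9/8 - (1/8)*sqrt(113); poles of order 1, moduli 9/8 + (1/8)*sqrt(113) and -9/8 + (1/8)*sqrt(113).
Branch term (-3/5)*sqrt(1 - η/(1/6)): its argument vanishes at η = 1/6, a square-root branch point, modulus 1/6.
Branch term (5/19)*log(1 - η/(7/4)): its argument vanishes at η = 7/4, a logarithmic branch point, modulus 7/4.
The radius of convergence is the smallest modulus among the singular points: 1/6.
The branch terms are analytic at 9/8 - (1/8)*sqrt(113) and contribute nothing to the residue; only the rational part matters.
The factor η**2 - 9*η/4 - 1/2 splits as (η - a)(η - a') with a = 9/8 - (1/8)*sqrt(113), a' = 9/8 + (1/8)*sqrt(113). At the order-1 pole a set g(η) = (η - a)*(rational part) = [-1] / (η - a').
Simple pole: residue = g(a) at a = 9/8 - (1/8)*sqrt(113), which is (4/113)*sqrt(113).
The branch terms are analytic at 9/8 + (1/8)*sqrt(113) and contribute nothing to the residue; only the rational part matters.
The factor η**2 - 9*η/4 - 1/2 splits as (η - a)(η - a') with a = 9/8 + (1/8)*sqrt(113), a' = 9/8 - (1/8)*sqrt(113). At the order-1 pole a set g(η) = (η - a)*(rational part) = [-1] / (η - a').
Simple pole: residue = g(a) at a = 9/8 + (1/8)*sqrt(113), which is -(4/113)*sqrt(113).
List the singular points by increasing real part (a conjugate pair: the negative imaginary part first).


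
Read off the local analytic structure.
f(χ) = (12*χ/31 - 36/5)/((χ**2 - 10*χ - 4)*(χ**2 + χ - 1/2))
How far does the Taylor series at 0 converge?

The radius of convergence is -1/2 + (1/2)*sqrt(3).

Denominator factor (χ**2 + χ - 1/2): discriminant 3, real irrational roots -1/2 + (1/2)*sqrt(3) and -1/2 - (1/2)*sqrt(3); poles of order 1, moduli -1/2 + (1/2)*sqrt(3) and 1/2 + (1/2)*sqrt(3).
Denominator factor (χ**2 - 10*χ - 4): discriminant 116, real irrational roots 5 + sqrt(29) and 5 - sqrt(29); poles of order 1, moduli 5 + sqrt(29) and -5 + sqrt(29).
The radius of convergence is the smallest modulus among the singular points: -1/2 + (1/2)*sqrt(3).


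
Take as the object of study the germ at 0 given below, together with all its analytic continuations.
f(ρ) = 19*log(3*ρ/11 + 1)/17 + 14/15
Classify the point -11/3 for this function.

The term (19/17)*log(1 - ρ/(-11/3)) has argument 1 - -11/3/(-11/3) = 0 at -11/3: a logarithmic (infinitely-sheeted) branch point; the remaining terms are analytic or single-valued there.

The point is a logarithmic branch point.


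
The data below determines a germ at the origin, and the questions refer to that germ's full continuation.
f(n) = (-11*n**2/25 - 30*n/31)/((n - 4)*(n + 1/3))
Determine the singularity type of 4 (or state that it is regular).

The point is a pole of order 1.

The denominator factor n - 4 vanishes at 4 and appears to the power 1; the numerator there equals -8456/775, nonzero, and no other factor vanishes.
Hence a pole whose order is the multiplicity, 1.


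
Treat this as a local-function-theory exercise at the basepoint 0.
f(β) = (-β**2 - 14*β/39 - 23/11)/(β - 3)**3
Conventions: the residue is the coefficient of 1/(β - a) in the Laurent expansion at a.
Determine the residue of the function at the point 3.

At the order-3 pole 3 set g(β) = (β - (3))^3*f(β) = -β**2 - 14*β/39 - 23/11.
Order-3 pole: residue = g''(a)/2; g''(3) = -2, so the residue is -1.

The residue is -1.


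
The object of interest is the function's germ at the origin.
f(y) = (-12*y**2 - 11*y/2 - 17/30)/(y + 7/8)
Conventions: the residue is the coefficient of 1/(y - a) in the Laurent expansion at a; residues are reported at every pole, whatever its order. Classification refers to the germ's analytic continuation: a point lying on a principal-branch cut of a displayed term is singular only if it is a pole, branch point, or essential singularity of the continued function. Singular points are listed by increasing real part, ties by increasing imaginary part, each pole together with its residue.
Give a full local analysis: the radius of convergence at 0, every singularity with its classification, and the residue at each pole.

Denominator factor (y + 7/8): pole of order 1 at -7/8, modulus 7/8.
The radius of convergence is the smallest modulus among the singular points: 7/8.
At the order-1 pole -7/8 set g(y) = (y - (-7/8))*f(y) = -12*y**2 - 11*y/2 - 17/30.
Simple pole: residue = g(a) at a = -7/8, which is -593/120.

Radius of convergence at 0: 7/8.
At -7/8: a pole of order 1; residue -593/120.


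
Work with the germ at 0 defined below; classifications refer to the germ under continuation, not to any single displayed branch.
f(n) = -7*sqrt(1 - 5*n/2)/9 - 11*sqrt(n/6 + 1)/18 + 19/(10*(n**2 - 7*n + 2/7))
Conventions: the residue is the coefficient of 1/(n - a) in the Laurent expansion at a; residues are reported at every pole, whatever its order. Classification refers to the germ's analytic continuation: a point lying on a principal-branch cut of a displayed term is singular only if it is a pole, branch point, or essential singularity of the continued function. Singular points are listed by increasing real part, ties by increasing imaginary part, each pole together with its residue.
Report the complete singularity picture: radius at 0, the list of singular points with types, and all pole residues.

Denominator factor (n**2 - 7*n + 2/7): discriminant 335/7, real irrational roots 7/2 + (1/14)*sqrt(2345) and 7/2 - (1/14)*sqrt(2345); poles of order 1, moduli 7/2 + (1/14)*sqrt(2345) and 7/2 - (1/14)*sqrt(2345).
Branch term (-7/9)*sqrt(1 - n/(2/5)): its argument vanishes at n = 2/5, a square-root branch point, modulus 2/5.
Branch term (-11/18)*sqrt(1 - n/(-6)): its argument vanishes at n = -6, a square-root branch point, modulus 6.
The radius of convergence is the smallest modulus among the singular points: 7/2 - (1/14)*sqrt(2345).
The branch terms are analytic at 7/2 - (1/14)*sqrt(2345) and contribute nothing to the residue; only the rational part matters.
The factor n**2 - 7*n + 2/7 splits as (n - a)(n - a') with a = 7/2 - (1/14)*sqrt(2345), a' = 7/2 + (1/14)*sqrt(2345). At the order-1 pole a set g(n) = (n - a)*(rational part) = [19/10] / (n - a').
Simple pole: residue = g(a) at a = 7/2 - (1/14)*sqrt(2345), which is -(19/3350)*sqrt(2345).
The branch terms are analytic at 7/2 + (1/14)*sqrt(2345) and contribute nothing to the residue; only the rational part matters.
The factor n**2 - 7*n + 2/7 splits as (n - a)(n - a') with a = 7/2 + (1/14)*sqrt(2345), a' = 7/2 - (1/14)*sqrt(2345). At the order-1 pole a set g(n) = (n - a)*(rational part) = [19/10] / (n - a').
Simple pole: residue = g(a) at a = 7/2 + (1/14)*sqrt(2345), which is (19/3350)*sqrt(2345).
List the singular points by increasing real part (a conjugate pair: the negative imaginary part first).

Radius of convergence at 0: 7/2 - (1/14)*sqrt(2345).
At -6: an algebraic (square-root) branch point.
At 7/2 - (1/14)*sqrt(2345): a pole of order 1; residue -(19/3350)*sqrt(2345).
At 2/5: an algebraic (square-root) branch point.
At 7/2 + (1/14)*sqrt(2345): a pole of order 1; residue (19/3350)*sqrt(2345).


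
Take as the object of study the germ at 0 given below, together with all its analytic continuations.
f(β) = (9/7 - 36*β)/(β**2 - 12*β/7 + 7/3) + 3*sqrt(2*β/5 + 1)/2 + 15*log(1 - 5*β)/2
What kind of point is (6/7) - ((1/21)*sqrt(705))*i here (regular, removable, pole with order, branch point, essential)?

The denominator factor β**2 - 12*β/7 + 7/3 vanishes at (6/7) - ((1/21)*sqrt(705))*i and appears to the power 1; the numerator there equals (-207/7) + ((12/7)*sqrt(705))*i, nonzero, and no other factor vanishes.
The branch terms are analytic at this point.
Hence a pole whose order is the multiplicity, 1.

The point is a pole of order 1.


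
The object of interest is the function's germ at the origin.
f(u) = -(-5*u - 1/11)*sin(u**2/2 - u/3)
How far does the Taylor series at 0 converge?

The radius of convergence is infinite.

The factor -sin(u**2/2 - u/3) is entire and contributes no finite singular point.
The polynomial part has no poles.
No finite singular points: the Taylor series at 0 converges everywhere.


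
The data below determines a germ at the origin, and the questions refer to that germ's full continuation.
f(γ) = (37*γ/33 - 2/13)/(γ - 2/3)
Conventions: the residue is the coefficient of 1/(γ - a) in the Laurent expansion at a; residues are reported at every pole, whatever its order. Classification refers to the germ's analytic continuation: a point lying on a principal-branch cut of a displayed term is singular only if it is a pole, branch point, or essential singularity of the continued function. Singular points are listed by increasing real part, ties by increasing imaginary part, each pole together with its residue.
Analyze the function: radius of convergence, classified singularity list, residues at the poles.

Radius of convergence at 0: 2/3.
At 2/3: a pole of order 1; residue 764/1287.

Denominator factor (γ - 2/3): pole of order 1 at 2/3, modulus 2/3.
The radius of convergence is the smallest modulus among the singular points: 2/3.
At the order-1 pole 2/3 set g(γ) = (γ - (2/3))*f(γ) = 37*γ/33 - 2/13.
Simple pole: residue = g(a) at a = 2/3, which is 764/1287.


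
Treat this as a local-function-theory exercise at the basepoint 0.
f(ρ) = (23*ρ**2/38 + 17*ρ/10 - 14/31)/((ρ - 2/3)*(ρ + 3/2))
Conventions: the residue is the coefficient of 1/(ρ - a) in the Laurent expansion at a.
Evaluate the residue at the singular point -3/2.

At the order-1 pole -3/2 set g(ρ) = (ρ - (-3/2))*f(ρ) = (23*ρ**2/38 + 17*ρ/10 - 14/31)/(ρ - 2/3).
Simple pole: residue = g(a) at a = -3/2, which is 115899/153140.

The residue is 115899/153140.


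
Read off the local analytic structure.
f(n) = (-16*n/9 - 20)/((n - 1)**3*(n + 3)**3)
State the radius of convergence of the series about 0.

Denominator factor (n + 3)^3: pole of order 3 at -3, modulus 3.
Denominator factor (n - 1)^3: pole of order 3 at 1, modulus 1.
The radius of convergence is the smallest modulus among the singular points: 1.

The radius of convergence is 1.


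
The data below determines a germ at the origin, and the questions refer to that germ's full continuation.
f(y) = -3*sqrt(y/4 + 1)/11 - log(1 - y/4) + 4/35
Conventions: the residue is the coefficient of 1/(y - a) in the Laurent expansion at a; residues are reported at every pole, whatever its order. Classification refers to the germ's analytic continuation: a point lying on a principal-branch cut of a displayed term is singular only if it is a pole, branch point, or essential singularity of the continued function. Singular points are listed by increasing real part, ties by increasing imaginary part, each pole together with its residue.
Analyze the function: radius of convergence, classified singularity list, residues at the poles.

Radius of convergence at 0: 4.
At -4: an algebraic (square-root) branch point.
At 4: a logarithmic branch point.

Branch term (-3/11)*sqrt(1 - y/(-4)): its argument vanishes at y = -4, a square-root branch point, modulus 4.
Branch term (-1)*log(1 - y/(4)): its argument vanishes at y = 4, a logarithmic branch point, modulus 4.
The radius of convergence is the smallest modulus among the singular points: 4.
List the singular points by increasing real part (a conjugate pair: the negative imaginary part first).


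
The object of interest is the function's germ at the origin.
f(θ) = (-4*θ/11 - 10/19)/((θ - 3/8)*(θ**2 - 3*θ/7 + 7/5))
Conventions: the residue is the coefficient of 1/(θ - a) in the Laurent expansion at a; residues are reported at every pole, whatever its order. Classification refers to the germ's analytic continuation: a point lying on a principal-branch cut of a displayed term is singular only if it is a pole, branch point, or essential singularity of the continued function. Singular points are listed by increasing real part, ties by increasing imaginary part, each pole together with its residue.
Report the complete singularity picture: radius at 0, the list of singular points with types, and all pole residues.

Radius of convergence at 0: 3/8.
At (3/14) - ((1/70)*sqrt(6635))*i: a pole of order 1; residue (155120/646019) - ((1295392/857267213)*sqrt(6635))*i.
At (3/14) + ((1/70)*sqrt(6635))*i: a pole of order 1; residue (155120/646019) + ((1295392/857267213)*sqrt(6635))*i.
At 3/8: a pole of order 1; residue -310240/646019.


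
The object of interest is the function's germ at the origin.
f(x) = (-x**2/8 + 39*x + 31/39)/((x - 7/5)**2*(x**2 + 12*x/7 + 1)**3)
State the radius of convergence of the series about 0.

The radius of convergence is 1.

Denominator factor (x**2 + 12*x/7 + 1)^3: discriminant -52/49, complex-conjugate roots (-6/7) + ((1/7)*sqrt(13))*i and (-6/7) - ((1/7)*sqrt(13))*i; poles of order 3, moduli 1 and 1.
Denominator factor (x - 7/5)^2: pole of order 2 at 7/5, modulus 7/5.
The radius of convergence is the smallest modulus among the singular points: 1.


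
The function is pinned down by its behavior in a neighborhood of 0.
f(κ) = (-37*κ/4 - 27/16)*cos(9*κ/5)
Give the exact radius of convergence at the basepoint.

The factor cos(9*κ/5) is entire and contributes no finite singular point.
The polynomial part has no poles.
No finite singular points: the Taylor series at 0 converges everywhere.

The radius of convergence is infinite.


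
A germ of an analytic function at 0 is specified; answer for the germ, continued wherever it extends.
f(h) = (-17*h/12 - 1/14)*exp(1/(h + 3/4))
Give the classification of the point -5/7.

The point is a regular point.

There is no denominator, hence no pole anywhere.
The essential point of exp(1/(h - (-3/4))) is -3/4, not -5/7.
So the germ continues analytically to -5/7.


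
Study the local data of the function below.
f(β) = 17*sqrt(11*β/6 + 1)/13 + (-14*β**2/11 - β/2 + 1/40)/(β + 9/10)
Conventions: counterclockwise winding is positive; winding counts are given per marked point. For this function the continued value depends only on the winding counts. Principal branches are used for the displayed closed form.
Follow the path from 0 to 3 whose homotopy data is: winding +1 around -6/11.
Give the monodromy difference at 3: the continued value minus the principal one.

The rational part is single-valued and drops out of the difference; each branch term changes only by its own monodromy.
(17/13)*sqrt(1 - β/(-6/11)): winding +1 is odd, the square root flips sign, contributing -2*(17/13)*sqrt(1 - (3)/(-6/11)) = -2*(17/13)*sqrt(13/2) = -(17/13)*sqrt(26).
Summing the contributions at β = 3 gives -(17/13)*sqrt(26).

Continued minus principal equals -(17/13)*sqrt(26).


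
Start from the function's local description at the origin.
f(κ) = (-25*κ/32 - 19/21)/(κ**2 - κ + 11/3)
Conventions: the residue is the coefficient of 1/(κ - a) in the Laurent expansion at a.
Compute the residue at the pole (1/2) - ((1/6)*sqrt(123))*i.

The residue is (-25/64) - ((1741/55104)*sqrt(123))*i.

The factor κ**2 - κ + 11/3 splits as (κ - a)(κ - a') with a = (1/2) - ((1/6)*sqrt(123))*i, a' = (1/2) + ((1/6)*sqrt(123))*i. At the order-1 pole a set g(κ) = (κ - a)*f(κ) = [-25*κ/32 - 19/21] / (κ - a').
Simple pole: residue = g(a) at a = (1/2) - ((1/6)*sqrt(123))*i, which is (-25/64) - ((1741/55104)*sqrt(123))*i.


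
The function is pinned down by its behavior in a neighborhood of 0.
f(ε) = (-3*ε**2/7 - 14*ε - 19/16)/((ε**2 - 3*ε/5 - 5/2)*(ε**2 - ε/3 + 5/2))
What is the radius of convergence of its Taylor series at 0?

The radius of convergence is -3/10 + (1/10)*sqrt(259).

Denominator factor (ε**2 - 3*ε/5 - 5/2): discriminant 259/25, real irrational roots 3/10 + (1/10)*sqrt(259) and 3/10 - (1/10)*sqrt(259); poles of order 1, moduli 3/10 + (1/10)*sqrt(259) and -3/10 + (1/10)*sqrt(259).
Denominator factor (ε**2 - ε/3 + 5/2): discriminant -89/9, complex-conjugate roots (1/6) + ((1/6)*sqrt(89))*i and (1/6) - ((1/6)*sqrt(89))*i; poles of order 1, moduli (1/2)*sqrt(10) and (1/2)*sqrt(10).
The radius of convergence is the smallest modulus among the singular points: -3/10 + (1/10)*sqrt(259).
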